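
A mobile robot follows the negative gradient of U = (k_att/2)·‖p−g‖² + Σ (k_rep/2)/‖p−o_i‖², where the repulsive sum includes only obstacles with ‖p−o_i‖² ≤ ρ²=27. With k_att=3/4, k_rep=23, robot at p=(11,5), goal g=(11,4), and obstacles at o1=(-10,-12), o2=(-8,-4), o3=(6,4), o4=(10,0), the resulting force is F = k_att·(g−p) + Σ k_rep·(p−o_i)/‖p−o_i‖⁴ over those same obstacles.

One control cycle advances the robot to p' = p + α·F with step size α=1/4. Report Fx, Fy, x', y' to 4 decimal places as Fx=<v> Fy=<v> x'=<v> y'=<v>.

F_att = 3/4·(g−p) = 3/4·(0,-1) = (0.0000,-0.7500)
o1: d²=730 > ρ²=27 → inactive
o2: d²=442 > ρ²=27 → inactive
o3: d²=26 ≤ ρ²=27; F_rep = 23·(5,1)/26² = (0.1701,0.0340)
o4: d²=26 ≤ ρ²=27; F_rep = 23·(1,5)/26² = (0.0340,0.1701)
F = F_att + ΣF_rep = (0.2041,-0.5459)
p' = p + 1/4·F = (11.0510,4.8635)

Fx=0.2041 Fy=-0.5459 x'=11.0510 y'=4.8635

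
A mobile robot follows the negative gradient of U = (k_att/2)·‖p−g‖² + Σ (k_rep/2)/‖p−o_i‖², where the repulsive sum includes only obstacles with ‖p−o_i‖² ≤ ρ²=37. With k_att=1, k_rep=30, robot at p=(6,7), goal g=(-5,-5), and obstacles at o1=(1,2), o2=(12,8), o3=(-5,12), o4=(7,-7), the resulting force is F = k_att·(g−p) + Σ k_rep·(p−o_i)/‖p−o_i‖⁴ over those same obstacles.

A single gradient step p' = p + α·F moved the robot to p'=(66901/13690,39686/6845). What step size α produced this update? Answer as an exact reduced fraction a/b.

α = 1/10

F_att = 1·(g−p) = 1·(-11,-12) = (-11.0000,-12.0000)
o1: d²=50 > ρ²=37 → inactive
o2: d²=37 ≤ ρ²=37; F_rep = 30·(-6,-1)/37² = (-0.1315,-0.0219)
o3: d²=146 > ρ²=37 → inactive
o4: d²=197 > ρ²=37 → inactive
F = F_att + ΣF_rep = (-11.1315,-12.0219)
Δp = p'−p = (-1.1131,-1.2022); α = Δx/Fx = (-15239/13690) / (-15239/1369) = 1/10
check: Δy/Fy = (-8229/6845) / (-16458/1369) = 1/10 ✓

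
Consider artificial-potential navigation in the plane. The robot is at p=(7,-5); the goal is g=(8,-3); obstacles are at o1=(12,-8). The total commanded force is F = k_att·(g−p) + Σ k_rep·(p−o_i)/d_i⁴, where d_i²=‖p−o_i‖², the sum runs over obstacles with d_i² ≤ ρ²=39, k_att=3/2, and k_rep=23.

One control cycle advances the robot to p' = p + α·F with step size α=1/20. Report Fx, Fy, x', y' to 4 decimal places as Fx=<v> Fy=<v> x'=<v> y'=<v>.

F_att = 3/2·(g−p) = 3/2·(1,2) = (1.5000,3.0000)
o1: d²=34 ≤ ρ²=39; F_rep = 23·(-5,3)/34² = (-0.0995,0.0597)
F = F_att + ΣF_rep = (1.4005,3.0597)
p' = p + 1/20·F = (7.0700,-4.8470)

Fx=1.4005 Fy=3.0597 x'=7.0700 y'=-4.8470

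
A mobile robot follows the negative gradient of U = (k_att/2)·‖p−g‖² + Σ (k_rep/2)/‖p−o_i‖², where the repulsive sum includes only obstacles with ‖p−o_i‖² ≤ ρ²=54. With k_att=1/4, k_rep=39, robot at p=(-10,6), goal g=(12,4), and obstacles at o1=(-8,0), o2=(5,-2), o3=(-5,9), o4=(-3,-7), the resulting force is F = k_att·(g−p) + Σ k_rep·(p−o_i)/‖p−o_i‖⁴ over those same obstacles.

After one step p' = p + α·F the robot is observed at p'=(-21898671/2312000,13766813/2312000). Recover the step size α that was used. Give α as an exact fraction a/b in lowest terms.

α = 1/10

F_att = 1/4·(g−p) = 1/4·(22,-2) = (5.5000,-0.5000)
o1: d²=40 ≤ ρ²=54; F_rep = 39·(-2,6)/40² = (-0.0488,0.1462)
o2: d²=289 > ρ²=54 → inactive
o3: d²=34 ≤ ρ²=54; F_rep = 39·(-5,-3)/34² = (-0.1687,-0.1012)
o4: d²=218 > ρ²=54 → inactive
F = F_att + ΣF_rep = (5.2826,-0.4550)
Δp = p'−p = (0.5283,-0.0455); α = Δx/Fx = (1221329/2312000) / (1221329/231200) = 1/10
check: Δy/Fy = (-105187/2312000) / (-105187/231200) = 1/10 ✓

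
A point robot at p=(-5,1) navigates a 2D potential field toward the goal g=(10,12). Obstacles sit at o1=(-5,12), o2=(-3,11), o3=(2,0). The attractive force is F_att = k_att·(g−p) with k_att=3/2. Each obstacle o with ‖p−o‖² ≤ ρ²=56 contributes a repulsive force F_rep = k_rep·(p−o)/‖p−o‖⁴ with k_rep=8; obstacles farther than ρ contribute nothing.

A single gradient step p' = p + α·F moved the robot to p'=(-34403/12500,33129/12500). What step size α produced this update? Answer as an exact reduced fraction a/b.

F_att = 3/2·(g−p) = 3/2·(15,11) = (22.5000,16.5000)
o1: d²=121 > ρ²=56 → inactive
o2: d²=104 > ρ²=56 → inactive
o3: d²=50 ≤ ρ²=56; F_rep = 8·(-7,1)/50² = (-0.0224,0.0032)
F = F_att + ΣF_rep = (22.4776,16.5032)
Δp = p'−p = (2.2478,1.6503); α = Δx/Fx = (28097/12500) / (28097/1250) = 1/10
check: Δy/Fy = (20629/12500) / (20629/1250) = 1/10 ✓

α = 1/10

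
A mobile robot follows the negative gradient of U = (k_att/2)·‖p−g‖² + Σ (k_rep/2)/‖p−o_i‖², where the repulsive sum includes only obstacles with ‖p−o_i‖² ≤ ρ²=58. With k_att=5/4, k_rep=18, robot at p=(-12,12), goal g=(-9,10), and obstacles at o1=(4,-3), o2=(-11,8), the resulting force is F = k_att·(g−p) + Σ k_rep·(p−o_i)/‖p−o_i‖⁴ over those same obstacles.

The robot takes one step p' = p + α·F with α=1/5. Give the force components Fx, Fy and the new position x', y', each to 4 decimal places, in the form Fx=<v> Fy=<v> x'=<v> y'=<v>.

Fx=3.6877 Fy=-2.2509 x'=-11.2625 y'=11.5498

F_att = 5/4·(g−p) = 5/4·(3,-2) = (3.7500,-2.5000)
o1: d²=481 > ρ²=58 → inactive
o2: d²=17 ≤ ρ²=58; F_rep = 18·(-1,4)/17² = (-0.0623,0.2491)
F = F_att + ΣF_rep = (3.6877,-2.2509)
p' = p + 1/5·F = (-11.2625,11.5498)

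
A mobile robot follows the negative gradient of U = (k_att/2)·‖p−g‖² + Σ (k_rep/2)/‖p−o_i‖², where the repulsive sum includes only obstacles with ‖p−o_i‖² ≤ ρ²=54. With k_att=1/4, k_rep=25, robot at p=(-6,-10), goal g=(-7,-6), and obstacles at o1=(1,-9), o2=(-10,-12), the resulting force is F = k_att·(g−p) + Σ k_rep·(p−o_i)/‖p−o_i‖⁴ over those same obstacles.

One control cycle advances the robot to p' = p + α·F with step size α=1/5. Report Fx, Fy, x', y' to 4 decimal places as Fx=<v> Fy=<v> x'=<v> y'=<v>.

F_att = 1/4·(g−p) = 1/4·(-1,4) = (-0.2500,1.0000)
o1: d²=50 ≤ ρ²=54; F_rep = 25·(-7,-1)/50² = (-0.0700,-0.0100)
o2: d²=20 ≤ ρ²=54; F_rep = 25·(4,2)/20² = (0.2500,0.1250)
F = F_att + ΣF_rep = (-0.0700,1.1150)
p' = p + 1/5·F = (-6.0140,-9.7770)

Fx=-0.0700 Fy=1.1150 x'=-6.0140 y'=-9.7770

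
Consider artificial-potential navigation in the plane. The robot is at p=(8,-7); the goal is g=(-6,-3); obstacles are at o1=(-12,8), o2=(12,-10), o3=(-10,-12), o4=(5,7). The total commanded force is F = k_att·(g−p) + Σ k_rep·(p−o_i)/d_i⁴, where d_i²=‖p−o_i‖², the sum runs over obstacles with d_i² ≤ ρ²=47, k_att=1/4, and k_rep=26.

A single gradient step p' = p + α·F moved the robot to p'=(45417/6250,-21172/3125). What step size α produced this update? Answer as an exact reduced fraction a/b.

α = 1/5

F_att = 1/4·(g−p) = 1/4·(-14,4) = (-3.5000,1.0000)
o1: d²=625 > ρ²=47 → inactive
o2: d²=25 ≤ ρ²=47; F_rep = 26·(-4,3)/25² = (-0.1664,0.1248)
o3: d²=349 > ρ²=47 → inactive
o4: d²=205 > ρ²=47 → inactive
F = F_att + ΣF_rep = (-3.6664,1.1248)
Δp = p'−p = (-0.7333,0.2250); α = Δx/Fx = (-4583/6250) / (-4583/1250) = 1/5
check: Δy/Fy = (703/3125) / (703/625) = 1/5 ✓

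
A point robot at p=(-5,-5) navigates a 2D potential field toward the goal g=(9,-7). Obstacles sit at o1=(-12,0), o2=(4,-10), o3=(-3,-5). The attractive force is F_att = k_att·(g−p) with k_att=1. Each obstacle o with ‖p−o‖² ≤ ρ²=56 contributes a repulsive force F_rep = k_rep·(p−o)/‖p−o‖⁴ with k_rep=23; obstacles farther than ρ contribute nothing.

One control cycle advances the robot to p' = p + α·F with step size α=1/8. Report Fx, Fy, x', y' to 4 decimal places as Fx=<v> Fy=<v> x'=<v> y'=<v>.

Fx=11.1250 Fy=-2.0000 x'=-3.6094 y'=-5.2500

F_att = 1·(g−p) = 1·(14,-2) = (14.0000,-2.0000)
o1: d²=74 > ρ²=56 → inactive
o2: d²=106 > ρ²=56 → inactive
o3: d²=4 ≤ ρ²=56; F_rep = 23·(-2,0)/4² = (-2.8750,0.0000)
F = F_att + ΣF_rep = (11.1250,-2.0000)
p' = p + 1/8·F = (-3.6094,-5.2500)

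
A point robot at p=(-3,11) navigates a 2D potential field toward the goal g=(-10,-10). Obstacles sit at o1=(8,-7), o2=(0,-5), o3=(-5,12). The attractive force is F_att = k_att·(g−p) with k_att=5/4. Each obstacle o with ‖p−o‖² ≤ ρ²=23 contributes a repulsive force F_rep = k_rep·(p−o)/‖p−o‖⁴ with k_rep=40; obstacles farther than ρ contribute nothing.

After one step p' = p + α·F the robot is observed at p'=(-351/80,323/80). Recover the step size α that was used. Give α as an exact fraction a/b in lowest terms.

α = 1/4

F_att = 5/4·(g−p) = 5/4·(-7,-21) = (-8.7500,-26.2500)
o1: d²=445 > ρ²=23 → inactive
o2: d²=265 > ρ²=23 → inactive
o3: d²=5 ≤ ρ²=23; F_rep = 40·(2,-1)/5² = (3.2000,-1.6000)
F = F_att + ΣF_rep = (-5.5500,-27.8500)
Δp = p'−p = (-1.3875,-6.9625); α = Δx/Fx = (-111/80) / (-111/20) = 1/4
check: Δy/Fy = (-557/80) / (-557/20) = 1/4 ✓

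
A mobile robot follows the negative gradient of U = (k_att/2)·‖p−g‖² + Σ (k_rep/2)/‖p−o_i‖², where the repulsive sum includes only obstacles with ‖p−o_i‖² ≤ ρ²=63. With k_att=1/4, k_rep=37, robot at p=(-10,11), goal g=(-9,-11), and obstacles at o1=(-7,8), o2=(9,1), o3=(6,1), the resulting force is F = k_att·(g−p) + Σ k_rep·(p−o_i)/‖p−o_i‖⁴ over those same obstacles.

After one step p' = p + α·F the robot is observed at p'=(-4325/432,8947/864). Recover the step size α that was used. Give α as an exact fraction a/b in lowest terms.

F_att = 1/4·(g−p) = 1/4·(1,-22) = (0.2500,-5.5000)
o1: d²=18 ≤ ρ²=63; F_rep = 37·(-3,3)/18² = (-0.3426,0.3426)
o2: d²=461 > ρ²=63 → inactive
o3: d²=356 > ρ²=63 → inactive
F = F_att + ΣF_rep = (-0.0926,-5.1574)
Δp = p'−p = (-0.0116,-0.6447); α = Δx/Fx = (-5/432) / (-5/54) = 1/8
check: Δy/Fy = (-557/864) / (-557/108) = 1/8 ✓

α = 1/8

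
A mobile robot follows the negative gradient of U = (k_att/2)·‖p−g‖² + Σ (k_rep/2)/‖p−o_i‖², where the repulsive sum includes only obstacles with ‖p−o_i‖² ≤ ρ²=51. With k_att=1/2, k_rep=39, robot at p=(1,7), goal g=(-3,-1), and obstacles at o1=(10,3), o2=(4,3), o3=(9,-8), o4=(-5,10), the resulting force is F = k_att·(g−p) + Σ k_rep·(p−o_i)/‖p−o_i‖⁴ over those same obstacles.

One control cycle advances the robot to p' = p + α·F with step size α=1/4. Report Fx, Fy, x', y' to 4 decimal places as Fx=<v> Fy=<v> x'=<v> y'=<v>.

F_att = 1/2·(g−p) = 1/2·(-4,-8) = (-2.0000,-4.0000)
o1: d²=97 > ρ²=51 → inactive
o2: d²=25 ≤ ρ²=51; F_rep = 39·(-3,4)/25² = (-0.1872,0.2496)
o3: d²=289 > ρ²=51 → inactive
o4: d²=45 ≤ ρ²=51; F_rep = 39·(6,-3)/45² = (0.1156,-0.0578)
F = F_att + ΣF_rep = (-2.0716,-3.8082)
p' = p + 1/4·F = (0.4821,6.0480)

Fx=-2.0716 Fy=-3.8082 x'=0.4821 y'=6.0480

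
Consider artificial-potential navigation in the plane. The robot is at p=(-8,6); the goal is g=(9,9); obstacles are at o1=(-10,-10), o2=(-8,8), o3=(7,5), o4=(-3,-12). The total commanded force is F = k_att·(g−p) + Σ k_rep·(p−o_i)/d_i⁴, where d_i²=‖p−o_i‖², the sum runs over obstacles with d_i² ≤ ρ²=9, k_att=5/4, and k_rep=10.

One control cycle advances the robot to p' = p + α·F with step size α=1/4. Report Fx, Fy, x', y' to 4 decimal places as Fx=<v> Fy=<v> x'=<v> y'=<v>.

F_att = 5/4·(g−p) = 5/4·(17,3) = (21.2500,3.7500)
o1: d²=260 > ρ²=9 → inactive
o2: d²=4 ≤ ρ²=9; F_rep = 10·(0,-2)/4² = (0.0000,-1.2500)
o3: d²=226 > ρ²=9 → inactive
o4: d²=349 > ρ²=9 → inactive
F = F_att + ΣF_rep = (21.2500,2.5000)
p' = p + 1/4·F = (-2.6875,6.6250)

Fx=21.2500 Fy=2.5000 x'=-2.6875 y'=6.6250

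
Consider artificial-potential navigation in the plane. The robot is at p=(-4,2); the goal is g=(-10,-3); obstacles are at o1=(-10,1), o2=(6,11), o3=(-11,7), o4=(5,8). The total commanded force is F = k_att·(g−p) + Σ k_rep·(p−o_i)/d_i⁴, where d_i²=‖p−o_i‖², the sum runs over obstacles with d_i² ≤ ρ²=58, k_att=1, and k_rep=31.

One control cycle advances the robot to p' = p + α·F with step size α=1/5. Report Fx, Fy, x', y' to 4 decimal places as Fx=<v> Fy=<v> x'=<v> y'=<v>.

Fx=-5.8641 Fy=-4.9774 x'=-5.1728 y'=1.0045

F_att = 1·(g−p) = 1·(-6,-5) = (-6.0000,-5.0000)
o1: d²=37 ≤ ρ²=58; F_rep = 31·(6,1)/37² = (0.1359,0.0226)
o2: d²=181 > ρ²=58 → inactive
o3: d²=74 > ρ²=58 → inactive
o4: d²=117 > ρ²=58 → inactive
F = F_att + ΣF_rep = (-5.8641,-4.9774)
p' = p + 1/5·F = (-5.1728,1.0045)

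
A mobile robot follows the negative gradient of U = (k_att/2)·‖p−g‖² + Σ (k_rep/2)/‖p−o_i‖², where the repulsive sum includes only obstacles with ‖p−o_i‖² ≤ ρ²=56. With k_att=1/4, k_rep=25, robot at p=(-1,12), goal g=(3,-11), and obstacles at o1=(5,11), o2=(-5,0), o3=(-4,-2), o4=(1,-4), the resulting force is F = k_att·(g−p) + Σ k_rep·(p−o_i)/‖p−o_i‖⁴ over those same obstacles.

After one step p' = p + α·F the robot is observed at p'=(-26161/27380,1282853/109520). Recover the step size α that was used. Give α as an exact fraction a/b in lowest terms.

α = 1/20

F_att = 1/4·(g−p) = 1/4·(4,-23) = (1.0000,-5.7500)
o1: d²=37 ≤ ρ²=56; F_rep = 25·(-6,1)/37² = (-0.1096,0.0183)
o2: d²=160 > ρ²=56 → inactive
o3: d²=205 > ρ²=56 → inactive
o4: d²=260 > ρ²=56 → inactive
F = F_att + ΣF_rep = (0.8904,-5.7317)
Δp = p'−p = (0.0445,-0.2866); α = Δx/Fx = (1219/27380) / (1219/1369) = 1/20
check: Δy/Fy = (-31387/109520) / (-31387/5476) = 1/20 ✓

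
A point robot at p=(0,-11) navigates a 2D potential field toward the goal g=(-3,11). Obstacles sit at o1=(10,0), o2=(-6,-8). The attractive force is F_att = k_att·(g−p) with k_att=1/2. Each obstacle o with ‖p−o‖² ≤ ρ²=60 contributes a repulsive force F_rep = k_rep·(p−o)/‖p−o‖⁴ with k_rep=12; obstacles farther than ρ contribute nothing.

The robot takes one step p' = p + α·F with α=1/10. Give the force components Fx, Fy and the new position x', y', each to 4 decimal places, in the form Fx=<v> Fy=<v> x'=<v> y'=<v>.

Fx=-1.4644 Fy=10.9822 x'=-0.1464 y'=-9.9018

F_att = 1/2·(g−p) = 1/2·(-3,22) = (-1.5000,11.0000)
o1: d²=221 > ρ²=60 → inactive
o2: d²=45 ≤ ρ²=60; F_rep = 12·(6,-3)/45² = (0.0356,-0.0178)
F = F_att + ΣF_rep = (-1.4644,10.9822)
p' = p + 1/10·F = (-0.1464,-9.9018)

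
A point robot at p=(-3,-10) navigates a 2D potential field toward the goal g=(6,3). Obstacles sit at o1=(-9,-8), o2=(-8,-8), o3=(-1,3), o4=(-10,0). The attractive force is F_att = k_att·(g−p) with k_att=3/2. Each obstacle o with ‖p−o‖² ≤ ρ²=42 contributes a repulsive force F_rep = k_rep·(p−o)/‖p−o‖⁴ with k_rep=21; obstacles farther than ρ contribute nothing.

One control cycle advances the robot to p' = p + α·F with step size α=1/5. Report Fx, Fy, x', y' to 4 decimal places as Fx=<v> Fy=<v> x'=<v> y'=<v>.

Fx=13.7036 Fy=19.4238 x'=-0.2593 y'=-6.1152

F_att = 3/2·(g−p) = 3/2·(9,13) = (13.5000,19.5000)
o1: d²=40 ≤ ρ²=42; F_rep = 21·(6,-2)/40² = (0.0788,-0.0262)
o2: d²=29 ≤ ρ²=42; F_rep = 21·(5,-2)/29² = (0.1249,-0.0499)
o3: d²=173 > ρ²=42 → inactive
o4: d²=149 > ρ²=42 → inactive
F = F_att + ΣF_rep = (13.7036,19.4238)
p' = p + 1/5·F = (-0.2593,-6.1152)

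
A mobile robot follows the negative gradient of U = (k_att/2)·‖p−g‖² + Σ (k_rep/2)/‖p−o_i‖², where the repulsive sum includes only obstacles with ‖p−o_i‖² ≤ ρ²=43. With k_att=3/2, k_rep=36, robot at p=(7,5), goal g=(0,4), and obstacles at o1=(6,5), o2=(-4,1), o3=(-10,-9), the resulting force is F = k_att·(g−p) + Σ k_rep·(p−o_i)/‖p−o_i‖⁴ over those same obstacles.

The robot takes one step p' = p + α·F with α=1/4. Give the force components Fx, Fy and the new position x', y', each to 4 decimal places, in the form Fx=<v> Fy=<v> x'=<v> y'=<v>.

F_att = 3/2·(g−p) = 3/2·(-7,-1) = (-10.5000,-1.5000)
o1: d²=1 ≤ ρ²=43; F_rep = 36·(1,0)/1² = (36.0000,0.0000)
o2: d²=137 > ρ²=43 → inactive
o3: d²=485 > ρ²=43 → inactive
F = F_att + ΣF_rep = (25.5000,-1.5000)
p' = p + 1/4·F = (13.3750,4.6250)

Fx=25.5000 Fy=-1.5000 x'=13.3750 y'=4.6250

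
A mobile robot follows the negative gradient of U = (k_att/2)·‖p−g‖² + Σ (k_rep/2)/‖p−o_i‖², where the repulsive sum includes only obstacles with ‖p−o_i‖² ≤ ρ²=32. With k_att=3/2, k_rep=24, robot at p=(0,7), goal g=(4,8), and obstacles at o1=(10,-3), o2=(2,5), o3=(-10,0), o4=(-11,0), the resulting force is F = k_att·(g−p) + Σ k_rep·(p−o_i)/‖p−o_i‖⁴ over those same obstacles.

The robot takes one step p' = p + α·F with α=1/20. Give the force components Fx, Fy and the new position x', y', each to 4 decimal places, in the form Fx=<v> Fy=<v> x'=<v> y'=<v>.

F_att = 3/2·(g−p) = 3/2·(4,1) = (6.0000,1.5000)
o1: d²=200 > ρ²=32 → inactive
o2: d²=8 ≤ ρ²=32; F_rep = 24·(-2,2)/8² = (-0.7500,0.7500)
o3: d²=149 > ρ²=32 → inactive
o4: d²=170 > ρ²=32 → inactive
F = F_att + ΣF_rep = (5.2500,2.2500)
p' = p + 1/20·F = (0.2625,7.1125)

Fx=5.2500 Fy=2.2500 x'=0.2625 y'=7.1125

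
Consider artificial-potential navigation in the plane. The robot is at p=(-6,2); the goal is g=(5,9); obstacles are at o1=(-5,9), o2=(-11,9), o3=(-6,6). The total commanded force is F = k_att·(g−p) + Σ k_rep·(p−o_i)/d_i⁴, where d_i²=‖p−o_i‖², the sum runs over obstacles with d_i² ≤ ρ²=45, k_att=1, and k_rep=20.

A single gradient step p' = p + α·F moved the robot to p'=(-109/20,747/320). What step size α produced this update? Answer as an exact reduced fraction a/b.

F_att = 1·(g−p) = 1·(11,7) = (11.0000,7.0000)
o1: d²=50 > ρ²=45 → inactive
o2: d²=74 > ρ²=45 → inactive
o3: d²=16 ≤ ρ²=45; F_rep = 20·(0,-4)/16² = (0.0000,-0.3125)
F = F_att + ΣF_rep = (11.0000,6.6875)
Δp = p'−p = (0.5500,0.3344); α = Δx/Fx = (11/20) / (11) = 1/20
check: Δy/Fy = (107/320) / (107/16) = 1/20 ✓

α = 1/20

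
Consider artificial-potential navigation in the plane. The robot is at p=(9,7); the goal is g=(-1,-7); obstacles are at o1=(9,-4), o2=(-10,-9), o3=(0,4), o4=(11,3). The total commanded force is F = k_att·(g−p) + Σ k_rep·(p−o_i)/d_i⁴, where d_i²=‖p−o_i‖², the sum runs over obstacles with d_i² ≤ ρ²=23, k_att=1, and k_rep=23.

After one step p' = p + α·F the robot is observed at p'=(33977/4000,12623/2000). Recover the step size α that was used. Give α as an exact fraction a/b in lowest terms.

α = 1/20

F_att = 1·(g−p) = 1·(-10,-14) = (-10.0000,-14.0000)
o1: d²=121 > ρ²=23 → inactive
o2: d²=617 > ρ²=23 → inactive
o3: d²=90 > ρ²=23 → inactive
o4: d²=20 ≤ ρ²=23; F_rep = 23·(-2,4)/20² = (-0.1150,0.2300)
F = F_att + ΣF_rep = (-10.1150,-13.7700)
Δp = p'−p = (-0.5058,-0.6885); α = Δx/Fx = (-2023/4000) / (-2023/200) = 1/20
check: Δy/Fy = (-1377/2000) / (-1377/100) = 1/20 ✓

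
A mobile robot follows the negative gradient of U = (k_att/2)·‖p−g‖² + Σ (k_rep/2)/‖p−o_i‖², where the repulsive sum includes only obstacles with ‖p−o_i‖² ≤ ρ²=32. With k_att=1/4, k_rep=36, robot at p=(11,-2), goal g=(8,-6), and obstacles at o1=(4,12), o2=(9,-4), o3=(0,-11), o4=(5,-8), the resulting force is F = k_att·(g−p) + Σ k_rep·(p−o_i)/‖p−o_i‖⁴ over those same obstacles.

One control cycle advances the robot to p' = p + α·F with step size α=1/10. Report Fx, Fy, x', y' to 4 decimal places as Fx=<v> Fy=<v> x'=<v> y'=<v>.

F_att = 1/4·(g−p) = 1/4·(-3,-4) = (-0.7500,-1.0000)
o1: d²=245 > ρ²=32 → inactive
o2: d²=8 ≤ ρ²=32; F_rep = 36·(2,2)/8² = (1.1250,1.1250)
o3: d²=202 > ρ²=32 → inactive
o4: d²=72 > ρ²=32 → inactive
F = F_att + ΣF_rep = (0.3750,0.1250)
p' = p + 1/10·F = (11.0375,-1.9875)

Fx=0.3750 Fy=0.1250 x'=11.0375 y'=-1.9875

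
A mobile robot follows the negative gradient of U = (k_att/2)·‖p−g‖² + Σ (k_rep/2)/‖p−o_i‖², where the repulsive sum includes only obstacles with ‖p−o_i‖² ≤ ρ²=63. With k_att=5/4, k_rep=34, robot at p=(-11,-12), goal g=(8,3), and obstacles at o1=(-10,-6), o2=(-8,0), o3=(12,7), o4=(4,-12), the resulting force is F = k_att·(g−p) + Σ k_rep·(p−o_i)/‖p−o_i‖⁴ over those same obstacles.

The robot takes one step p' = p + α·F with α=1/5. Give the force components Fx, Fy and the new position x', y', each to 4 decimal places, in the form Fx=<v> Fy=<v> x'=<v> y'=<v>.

F_att = 5/4·(g−p) = 5/4·(19,15) = (23.7500,18.7500)
o1: d²=37 ≤ ρ²=63; F_rep = 34·(-1,-6)/37² = (-0.0248,-0.1490)
o2: d²=153 > ρ²=63 → inactive
o3: d²=890 > ρ²=63 → inactive
o4: d²=225 > ρ²=63 → inactive
F = F_att + ΣF_rep = (23.7252,18.6010)
p' = p + 1/5·F = (-6.2550,-8.2798)

Fx=23.7252 Fy=18.6010 x'=-6.2550 y'=-8.2798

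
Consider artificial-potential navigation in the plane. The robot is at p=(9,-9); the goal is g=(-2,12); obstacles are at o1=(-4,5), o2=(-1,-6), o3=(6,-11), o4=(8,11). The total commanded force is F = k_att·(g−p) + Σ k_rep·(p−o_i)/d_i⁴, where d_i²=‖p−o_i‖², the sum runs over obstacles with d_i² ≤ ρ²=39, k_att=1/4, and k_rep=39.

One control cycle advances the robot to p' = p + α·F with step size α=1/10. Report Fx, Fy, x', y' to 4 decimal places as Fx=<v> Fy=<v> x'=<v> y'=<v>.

Fx=-2.0577 Fy=5.7115 x'=8.7942 y'=-8.4288

F_att = 1/4·(g−p) = 1/4·(-11,21) = (-2.7500,5.2500)
o1: d²=365 > ρ²=39 → inactive
o2: d²=109 > ρ²=39 → inactive
o3: d²=13 ≤ ρ²=39; F_rep = 39·(3,2)/13² = (0.6923,0.4615)
o4: d²=401 > ρ²=39 → inactive
F = F_att + ΣF_rep = (-2.0577,5.7115)
p' = p + 1/10·F = (8.7942,-8.4288)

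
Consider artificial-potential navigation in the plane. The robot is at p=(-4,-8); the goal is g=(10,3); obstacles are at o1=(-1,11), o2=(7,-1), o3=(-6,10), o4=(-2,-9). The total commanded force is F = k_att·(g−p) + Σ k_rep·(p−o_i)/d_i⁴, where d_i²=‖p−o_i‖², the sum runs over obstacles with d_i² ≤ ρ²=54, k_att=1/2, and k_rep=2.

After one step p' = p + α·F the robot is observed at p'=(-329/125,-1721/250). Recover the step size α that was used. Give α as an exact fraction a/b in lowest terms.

F_att = 1/2·(g−p) = 1/2·(14,11) = (7.0000,5.5000)
o1: d²=370 > ρ²=54 → inactive
o2: d²=170 > ρ²=54 → inactive
o3: d²=328 > ρ²=54 → inactive
o4: d²=5 ≤ ρ²=54; F_rep = 2·(-2,1)/5² = (-0.1600,0.0800)
F = F_att + ΣF_rep = (6.8400,5.5800)
Δp = p'−p = (1.3680,1.1160); α = Δx/Fx = (171/125) / (171/25) = 1/5
check: Δy/Fy = (279/250) / (279/50) = 1/5 ✓

α = 1/5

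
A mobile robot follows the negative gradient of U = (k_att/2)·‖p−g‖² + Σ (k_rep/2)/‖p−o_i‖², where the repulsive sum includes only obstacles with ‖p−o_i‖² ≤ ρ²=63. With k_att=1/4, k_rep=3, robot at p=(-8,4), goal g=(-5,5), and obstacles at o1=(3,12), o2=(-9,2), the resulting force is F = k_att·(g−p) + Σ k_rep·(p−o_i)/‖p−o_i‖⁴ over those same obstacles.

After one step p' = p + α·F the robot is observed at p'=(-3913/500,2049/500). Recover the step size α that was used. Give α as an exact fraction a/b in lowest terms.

F_att = 1/4·(g−p) = 1/4·(3,1) = (0.7500,0.2500)
o1: d²=185 > ρ²=63 → inactive
o2: d²=5 ≤ ρ²=63; F_rep = 3·(1,2)/5² = (0.1200,0.2400)
F = F_att + ΣF_rep = (0.8700,0.4900)
Δp = p'−p = (0.1740,0.0980); α = Δx/Fx = (87/500) / (87/100) = 1/5
check: Δy/Fy = (49/500) / (49/100) = 1/5 ✓

α = 1/5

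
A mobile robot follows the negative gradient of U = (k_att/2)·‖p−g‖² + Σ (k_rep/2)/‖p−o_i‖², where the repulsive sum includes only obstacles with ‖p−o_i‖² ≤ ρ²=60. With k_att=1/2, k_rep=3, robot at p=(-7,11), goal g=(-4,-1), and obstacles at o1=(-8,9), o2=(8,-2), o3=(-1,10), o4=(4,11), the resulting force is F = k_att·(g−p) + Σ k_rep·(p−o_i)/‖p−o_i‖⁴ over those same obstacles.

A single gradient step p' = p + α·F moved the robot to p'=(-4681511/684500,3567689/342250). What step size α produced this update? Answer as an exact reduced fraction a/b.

F_att = 1/2·(g−p) = 1/2·(3,-12) = (1.5000,-6.0000)
o1: d²=5 ≤ ρ²=60; F_rep = 3·(1,2)/5² = (0.1200,0.2400)
o2: d²=394 > ρ²=60 → inactive
o3: d²=37 ≤ ρ²=60; F_rep = 3·(-6,1)/37² = (-0.0131,0.0022)
o4: d²=121 > ρ²=60 → inactive
F = F_att + ΣF_rep = (1.6069,-5.7578)
Δp = p'−p = (0.1607,-0.5758); α = Δx/Fx = (109989/684500) / (109989/68450) = 1/10
check: Δy/Fy = (-197061/342250) / (-197061/34225) = 1/10 ✓

α = 1/10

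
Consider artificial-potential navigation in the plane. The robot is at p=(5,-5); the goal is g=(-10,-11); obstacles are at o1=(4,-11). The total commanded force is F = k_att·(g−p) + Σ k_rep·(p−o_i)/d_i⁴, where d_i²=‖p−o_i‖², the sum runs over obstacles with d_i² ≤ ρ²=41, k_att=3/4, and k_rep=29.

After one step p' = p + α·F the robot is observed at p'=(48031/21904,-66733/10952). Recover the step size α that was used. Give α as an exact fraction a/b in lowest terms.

α = 1/4

F_att = 3/4·(g−p) = 3/4·(-15,-6) = (-11.2500,-4.5000)
o1: d²=37 ≤ ρ²=41; F_rep = 29·(1,6)/37² = (0.0212,0.1271)
F = F_att + ΣF_rep = (-11.2288,-4.3729)
Δp = p'−p = (-2.8072,-1.0932); α = Δx/Fx = (-61489/21904) / (-61489/5476) = 1/4
check: Δy/Fy = (-11973/10952) / (-11973/2738) = 1/4 ✓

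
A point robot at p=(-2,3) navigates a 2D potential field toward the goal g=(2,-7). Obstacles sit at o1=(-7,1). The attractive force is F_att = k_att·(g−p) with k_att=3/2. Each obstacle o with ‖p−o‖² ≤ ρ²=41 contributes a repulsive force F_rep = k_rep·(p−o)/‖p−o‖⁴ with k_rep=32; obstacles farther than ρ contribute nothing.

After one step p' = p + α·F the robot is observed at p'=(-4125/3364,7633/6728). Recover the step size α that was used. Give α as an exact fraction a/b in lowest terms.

F_att = 3/2·(g−p) = 3/2·(4,-10) = (6.0000,-15.0000)
o1: d²=29 ≤ ρ²=41; F_rep = 32·(5,2)/29² = (0.1902,0.0761)
F = F_att + ΣF_rep = (6.1902,-14.9239)
Δp = p'−p = (0.7738,-1.8655); α = Δx/Fx = (2603/3364) / (5206/841) = 1/8
check: Δy/Fy = (-12551/6728) / (-12551/841) = 1/8 ✓

α = 1/8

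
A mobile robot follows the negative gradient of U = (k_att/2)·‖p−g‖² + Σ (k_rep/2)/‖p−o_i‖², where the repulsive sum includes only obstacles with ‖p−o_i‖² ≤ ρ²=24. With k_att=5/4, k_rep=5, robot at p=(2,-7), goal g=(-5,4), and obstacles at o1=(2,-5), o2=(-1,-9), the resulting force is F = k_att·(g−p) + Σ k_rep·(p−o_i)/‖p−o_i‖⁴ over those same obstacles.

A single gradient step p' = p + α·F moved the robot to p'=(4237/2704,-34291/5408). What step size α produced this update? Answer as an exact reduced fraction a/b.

α = 1/20

F_att = 5/4·(g−p) = 5/4·(-7,11) = (-8.7500,13.7500)
o1: d²=4 ≤ ρ²=24; F_rep = 5·(0,-2)/4² = (0.0000,-0.6250)
o2: d²=13 ≤ ρ²=24; F_rep = 5·(3,2)/13² = (0.0888,0.0592)
F = F_att + ΣF_rep = (-8.6612,13.1842)
Δp = p'−p = (-0.4331,0.6592); α = Δx/Fx = (-1171/2704) / (-5855/676) = 1/20
check: Δy/Fy = (3565/5408) / (17825/1352) = 1/20 ✓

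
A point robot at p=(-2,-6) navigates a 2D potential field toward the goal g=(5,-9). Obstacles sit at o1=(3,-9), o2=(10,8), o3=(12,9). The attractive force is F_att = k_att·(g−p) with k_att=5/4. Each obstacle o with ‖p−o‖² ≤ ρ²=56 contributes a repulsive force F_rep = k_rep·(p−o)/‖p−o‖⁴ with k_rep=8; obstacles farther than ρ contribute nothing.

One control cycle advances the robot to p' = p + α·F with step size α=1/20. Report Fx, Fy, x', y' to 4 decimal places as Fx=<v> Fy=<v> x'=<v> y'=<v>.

Fx=8.7154 Fy=-3.7292 x'=-1.5642 y'=-6.1865

F_att = 5/4·(g−p) = 5/4·(7,-3) = (8.7500,-3.7500)
o1: d²=34 ≤ ρ²=56; F_rep = 8·(-5,3)/34² = (-0.0346,0.0208)
o2: d²=340 > ρ²=56 → inactive
o3: d²=421 > ρ²=56 → inactive
F = F_att + ΣF_rep = (8.7154,-3.7292)
p' = p + 1/20·F = (-1.5642,-6.1865)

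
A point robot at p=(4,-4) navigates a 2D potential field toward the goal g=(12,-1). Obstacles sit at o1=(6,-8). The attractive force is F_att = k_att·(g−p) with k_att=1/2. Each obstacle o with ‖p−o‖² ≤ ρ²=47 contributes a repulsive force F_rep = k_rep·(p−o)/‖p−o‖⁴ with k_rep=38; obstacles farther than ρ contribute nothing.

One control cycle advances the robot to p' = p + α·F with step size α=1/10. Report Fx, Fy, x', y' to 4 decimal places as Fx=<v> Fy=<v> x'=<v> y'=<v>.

Fx=3.8100 Fy=1.8800 x'=4.3810 y'=-3.8120

F_att = 1/2·(g−p) = 1/2·(8,3) = (4.0000,1.5000)
o1: d²=20 ≤ ρ²=47; F_rep = 38·(-2,4)/20² = (-0.1900,0.3800)
F = F_att + ΣF_rep = (3.8100,1.8800)
p' = p + 1/10·F = (4.3810,-3.8120)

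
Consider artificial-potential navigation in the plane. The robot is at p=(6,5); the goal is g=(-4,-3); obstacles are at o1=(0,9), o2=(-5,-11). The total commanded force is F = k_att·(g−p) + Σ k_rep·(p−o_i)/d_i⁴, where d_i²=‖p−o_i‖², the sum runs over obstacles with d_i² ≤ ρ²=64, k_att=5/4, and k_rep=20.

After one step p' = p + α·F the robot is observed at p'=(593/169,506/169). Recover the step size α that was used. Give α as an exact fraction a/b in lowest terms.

α = 1/5

F_att = 5/4·(g−p) = 5/4·(-10,-8) = (-12.5000,-10.0000)
o1: d²=52 ≤ ρ²=64; F_rep = 20·(6,-4)/52² = (0.0444,-0.0296)
o2: d²=377 > ρ²=64 → inactive
F = F_att + ΣF_rep = (-12.4556,-10.0296)
Δp = p'−p = (-2.4911,-2.0059); α = Δx/Fx = (-421/169) / (-2105/169) = 1/5
check: Δy/Fy = (-339/169) / (-1695/169) = 1/5 ✓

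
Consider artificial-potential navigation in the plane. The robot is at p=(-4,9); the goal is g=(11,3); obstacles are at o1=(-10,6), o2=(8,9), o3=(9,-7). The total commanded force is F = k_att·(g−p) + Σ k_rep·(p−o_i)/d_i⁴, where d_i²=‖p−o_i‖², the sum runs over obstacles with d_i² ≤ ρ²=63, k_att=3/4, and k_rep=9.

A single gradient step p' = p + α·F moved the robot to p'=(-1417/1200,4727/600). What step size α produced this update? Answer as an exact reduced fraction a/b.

F_att = 3/4·(g−p) = 3/4·(15,-6) = (11.2500,-4.5000)
o1: d²=45 ≤ ρ²=63; F_rep = 9·(6,3)/45² = (0.0267,0.0133)
o2: d²=144 > ρ²=63 → inactive
o3: d²=425 > ρ²=63 → inactive
F = F_att + ΣF_rep = (11.2767,-4.4867)
Δp = p'−p = (2.8192,-1.1217); α = Δx/Fx = (3383/1200) / (3383/300) = 1/4
check: Δy/Fy = (-673/600) / (-673/150) = 1/4 ✓

α = 1/4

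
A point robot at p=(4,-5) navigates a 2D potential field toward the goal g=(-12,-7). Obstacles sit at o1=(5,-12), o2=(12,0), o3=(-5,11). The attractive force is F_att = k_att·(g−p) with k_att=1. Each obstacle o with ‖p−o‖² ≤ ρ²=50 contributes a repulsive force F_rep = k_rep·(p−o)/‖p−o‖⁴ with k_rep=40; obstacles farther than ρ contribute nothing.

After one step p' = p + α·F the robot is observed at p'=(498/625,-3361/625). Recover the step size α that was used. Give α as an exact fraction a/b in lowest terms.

F_att = 1·(g−p) = 1·(-16,-2) = (-16.0000,-2.0000)
o1: d²=50 ≤ ρ²=50; F_rep = 40·(-1,7)/50² = (-0.0160,0.1120)
o2: d²=89 > ρ²=50 → inactive
o3: d²=337 > ρ²=50 → inactive
F = F_att + ΣF_rep = (-16.0160,-1.8880)
Δp = p'−p = (-3.2032,-0.3776); α = Δx/Fx = (-2002/625) / (-2002/125) = 1/5
check: Δy/Fy = (-236/625) / (-236/125) = 1/5 ✓

α = 1/5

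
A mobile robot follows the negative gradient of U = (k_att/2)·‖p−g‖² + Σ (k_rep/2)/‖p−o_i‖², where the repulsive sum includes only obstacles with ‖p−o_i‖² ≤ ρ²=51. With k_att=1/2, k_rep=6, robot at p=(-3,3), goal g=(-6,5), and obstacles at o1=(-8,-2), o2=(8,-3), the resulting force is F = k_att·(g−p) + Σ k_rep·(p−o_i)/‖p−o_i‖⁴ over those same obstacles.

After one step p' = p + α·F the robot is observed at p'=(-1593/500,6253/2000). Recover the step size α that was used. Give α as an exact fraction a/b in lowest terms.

F_att = 1/2·(g−p) = 1/2·(-3,2) = (-1.5000,1.0000)
o1: d²=50 ≤ ρ²=51; F_rep = 6·(5,5)/50² = (0.0120,0.0120)
o2: d²=157 > ρ²=51 → inactive
F = F_att + ΣF_rep = (-1.4880,1.0120)
Δp = p'−p = (-0.1860,0.1265); α = Δx/Fx = (-93/500) / (-186/125) = 1/8
check: Δy/Fy = (253/2000) / (253/250) = 1/8 ✓

α = 1/8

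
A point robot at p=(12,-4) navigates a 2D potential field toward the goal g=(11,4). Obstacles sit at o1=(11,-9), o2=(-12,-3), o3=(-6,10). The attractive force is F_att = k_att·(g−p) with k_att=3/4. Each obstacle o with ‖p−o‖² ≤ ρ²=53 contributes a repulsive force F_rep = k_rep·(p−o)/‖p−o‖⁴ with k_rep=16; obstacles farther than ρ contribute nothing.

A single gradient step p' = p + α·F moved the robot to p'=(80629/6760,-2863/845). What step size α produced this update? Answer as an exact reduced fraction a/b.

F_att = 3/4·(g−p) = 3/4·(-1,8) = (-0.7500,6.0000)
o1: d²=26 ≤ ρ²=53; F_rep = 16·(1,5)/26² = (0.0237,0.1183)
o2: d²=577 > ρ²=53 → inactive
o3: d²=520 > ρ²=53 → inactive
F = F_att + ΣF_rep = (-0.7263,6.1183)
Δp = p'−p = (-0.0726,0.6118); α = Δx/Fx = (-491/6760) / (-491/676) = 1/10
check: Δy/Fy = (517/845) / (1034/169) = 1/10 ✓

α = 1/10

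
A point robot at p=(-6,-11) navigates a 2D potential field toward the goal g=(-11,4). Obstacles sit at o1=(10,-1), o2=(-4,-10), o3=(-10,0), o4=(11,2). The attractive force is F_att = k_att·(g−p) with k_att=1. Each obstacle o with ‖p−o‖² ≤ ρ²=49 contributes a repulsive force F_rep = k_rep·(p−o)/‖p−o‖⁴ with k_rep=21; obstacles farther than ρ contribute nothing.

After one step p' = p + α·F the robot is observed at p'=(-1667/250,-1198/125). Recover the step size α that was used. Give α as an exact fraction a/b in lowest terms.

F_att = 1·(g−p) = 1·(-5,15) = (-5.0000,15.0000)
o1: d²=356 > ρ²=49 → inactive
o2: d²=5 ≤ ρ²=49; F_rep = 21·(-2,-1)/5² = (-1.6800,-0.8400)
o3: d²=137 > ρ²=49 → inactive
o4: d²=458 > ρ²=49 → inactive
F = F_att + ΣF_rep = (-6.6800,14.1600)
Δp = p'−p = (-0.6680,1.4160); α = Δx/Fx = (-167/250) / (-167/25) = 1/10
check: Δy/Fy = (177/125) / (354/25) = 1/10 ✓

α = 1/10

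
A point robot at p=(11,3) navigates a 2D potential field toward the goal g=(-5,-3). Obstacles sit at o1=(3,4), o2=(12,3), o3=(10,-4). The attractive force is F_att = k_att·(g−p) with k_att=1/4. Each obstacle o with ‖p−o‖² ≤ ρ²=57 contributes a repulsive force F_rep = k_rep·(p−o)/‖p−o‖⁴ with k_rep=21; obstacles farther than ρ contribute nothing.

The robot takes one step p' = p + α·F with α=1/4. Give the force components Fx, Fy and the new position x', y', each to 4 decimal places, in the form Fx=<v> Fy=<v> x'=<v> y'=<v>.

F_att = 1/4·(g−p) = 1/4·(-16,-6) = (-4.0000,-1.5000)
o1: d²=65 > ρ²=57 → inactive
o2: d²=1 ≤ ρ²=57; F_rep = 21·(-1,0)/1² = (-21.0000,0.0000)
o3: d²=50 ≤ ρ²=57; F_rep = 21·(1,7)/50² = (0.0084,0.0588)
F = F_att + ΣF_rep = (-24.9916,-1.4412)
p' = p + 1/4·F = (4.7521,2.6397)

Fx=-24.9916 Fy=-1.4412 x'=4.7521 y'=2.6397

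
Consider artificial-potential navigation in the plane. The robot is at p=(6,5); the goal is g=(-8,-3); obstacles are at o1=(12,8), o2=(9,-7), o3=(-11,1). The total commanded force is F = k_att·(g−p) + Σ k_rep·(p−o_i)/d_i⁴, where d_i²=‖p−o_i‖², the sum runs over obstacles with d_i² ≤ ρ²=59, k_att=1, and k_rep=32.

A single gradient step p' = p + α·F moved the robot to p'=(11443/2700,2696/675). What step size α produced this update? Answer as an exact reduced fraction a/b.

F_att = 1·(g−p) = 1·(-14,-8) = (-14.0000,-8.0000)
o1: d²=45 ≤ ρ²=59; F_rep = 32·(-6,-3)/45² = (-0.0948,-0.0474)
o2: d²=153 > ρ²=59 → inactive
o3: d²=305 > ρ²=59 → inactive
F = F_att + ΣF_rep = (-14.0948,-8.0474)
Δp = p'−p = (-1.7619,-1.0059); α = Δx/Fx = (-4757/2700) / (-9514/675) = 1/8
check: Δy/Fy = (-679/675) / (-5432/675) = 1/8 ✓

α = 1/8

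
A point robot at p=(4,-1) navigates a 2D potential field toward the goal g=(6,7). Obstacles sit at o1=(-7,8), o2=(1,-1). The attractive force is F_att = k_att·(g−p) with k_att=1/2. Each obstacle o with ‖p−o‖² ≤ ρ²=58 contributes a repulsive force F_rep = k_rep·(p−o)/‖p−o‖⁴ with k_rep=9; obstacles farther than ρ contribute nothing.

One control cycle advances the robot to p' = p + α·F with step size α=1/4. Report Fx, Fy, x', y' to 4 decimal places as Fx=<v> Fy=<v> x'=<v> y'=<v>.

F_att = 1/2·(g−p) = 1/2·(2,8) = (1.0000,4.0000)
o1: d²=202 > ρ²=58 → inactive
o2: d²=9 ≤ ρ²=58; F_rep = 9·(3,0)/9² = (0.3333,0.0000)
F = F_att + ΣF_rep = (1.3333,4.0000)
p' = p + 1/4·F = (4.3333,0.0000)

Fx=1.3333 Fy=4.0000 x'=4.3333 y'=0.0000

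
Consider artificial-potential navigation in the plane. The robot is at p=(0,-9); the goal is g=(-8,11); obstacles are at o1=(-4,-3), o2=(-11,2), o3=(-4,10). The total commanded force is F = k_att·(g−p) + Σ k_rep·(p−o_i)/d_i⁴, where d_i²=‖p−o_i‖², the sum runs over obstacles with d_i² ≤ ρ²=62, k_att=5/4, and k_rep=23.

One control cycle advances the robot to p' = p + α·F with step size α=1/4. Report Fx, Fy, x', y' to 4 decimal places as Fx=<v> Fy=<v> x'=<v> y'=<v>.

Fx=-9.9660 Fy=24.9490 x'=-2.4915 y'=-2.7628

F_att = 5/4·(g−p) = 5/4·(-8,20) = (-10.0000,25.0000)
o1: d²=52 ≤ ρ²=62; F_rep = 23·(4,-6)/52² = (0.0340,-0.0510)
o2: d²=242 > ρ²=62 → inactive
o3: d²=377 > ρ²=62 → inactive
F = F_att + ΣF_rep = (-9.9660,24.9490)
p' = p + 1/4·F = (-2.4915,-2.7628)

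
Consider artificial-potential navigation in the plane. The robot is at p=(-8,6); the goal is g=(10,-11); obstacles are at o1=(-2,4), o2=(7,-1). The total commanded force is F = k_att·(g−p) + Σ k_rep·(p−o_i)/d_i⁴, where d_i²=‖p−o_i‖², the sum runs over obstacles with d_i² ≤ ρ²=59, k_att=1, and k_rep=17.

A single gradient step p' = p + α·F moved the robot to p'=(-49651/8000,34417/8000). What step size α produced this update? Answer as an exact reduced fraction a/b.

α = 1/10

F_att = 1·(g−p) = 1·(18,-17) = (18.0000,-17.0000)
o1: d²=40 ≤ ρ²=59; F_rep = 17·(-6,2)/40² = (-0.0638,0.0213)
o2: d²=274 > ρ²=59 → inactive
F = F_att + ΣF_rep = (17.9363,-16.9788)
Δp = p'−p = (1.7936,-1.6979); α = Δx/Fx = (14349/8000) / (14349/800) = 1/10
check: Δy/Fy = (-13583/8000) / (-13583/800) = 1/10 ✓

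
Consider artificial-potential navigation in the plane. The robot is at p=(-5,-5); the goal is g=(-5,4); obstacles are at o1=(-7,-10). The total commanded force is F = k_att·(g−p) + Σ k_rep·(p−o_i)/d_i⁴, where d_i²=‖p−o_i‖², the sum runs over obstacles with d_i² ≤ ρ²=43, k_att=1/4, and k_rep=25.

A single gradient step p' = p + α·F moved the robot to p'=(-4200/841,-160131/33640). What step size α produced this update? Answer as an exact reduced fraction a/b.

F_att = 1/4·(g−p) = 1/4·(0,9) = (0.0000,2.2500)
o1: d²=29 ≤ ρ²=43; F_rep = 25·(2,5)/29² = (0.0595,0.1486)
F = F_att + ΣF_rep = (0.0595,2.3986)
Δp = p'−p = (0.0059,0.2399); α = Δx/Fx = (5/841) / (50/841) = 1/10
check: Δy/Fy = (8069/33640) / (8069/3364) = 1/10 ✓

α = 1/10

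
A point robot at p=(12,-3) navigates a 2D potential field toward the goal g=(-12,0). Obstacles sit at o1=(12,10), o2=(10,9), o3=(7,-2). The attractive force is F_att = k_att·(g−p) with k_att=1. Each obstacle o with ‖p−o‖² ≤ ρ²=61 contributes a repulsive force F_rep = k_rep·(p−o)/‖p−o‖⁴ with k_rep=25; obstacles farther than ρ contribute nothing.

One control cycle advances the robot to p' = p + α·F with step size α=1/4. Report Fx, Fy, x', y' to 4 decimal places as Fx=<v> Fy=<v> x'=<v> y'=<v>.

F_att = 1·(g−p) = 1·(-24,3) = (-24.0000,3.0000)
o1: d²=169 > ρ²=61 → inactive
o2: d²=148 > ρ²=61 → inactive
o3: d²=26 ≤ ρ²=61; F_rep = 25·(5,-1)/26² = (0.1849,-0.0370)
F = F_att + ΣF_rep = (-23.8151,2.9630)
p' = p + 1/4·F = (6.0462,-2.2592)

Fx=-23.8151 Fy=2.9630 x'=6.0462 y'=-2.2592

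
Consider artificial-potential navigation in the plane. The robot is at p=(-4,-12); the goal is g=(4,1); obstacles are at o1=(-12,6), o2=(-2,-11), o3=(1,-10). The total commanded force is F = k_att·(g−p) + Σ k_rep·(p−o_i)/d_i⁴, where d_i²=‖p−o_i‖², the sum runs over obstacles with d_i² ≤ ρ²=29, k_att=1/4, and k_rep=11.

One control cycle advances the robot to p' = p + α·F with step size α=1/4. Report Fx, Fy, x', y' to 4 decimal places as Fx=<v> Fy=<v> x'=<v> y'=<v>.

F_att = 1/4·(g−p) = 1/4·(8,13) = (2.0000,3.2500)
o1: d²=388 > ρ²=29 → inactive
o2: d²=5 ≤ ρ²=29; F_rep = 11·(-2,-1)/5² = (-0.8800,-0.4400)
o3: d²=29 ≤ ρ²=29; F_rep = 11·(-5,-2)/29² = (-0.0654,-0.0262)
F = F_att + ΣF_rep = (1.0546,2.7838)
p' = p + 1/4·F = (-3.7363,-11.3040)

Fx=1.0546 Fy=2.7838 x'=-3.7363 y'=-11.3040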